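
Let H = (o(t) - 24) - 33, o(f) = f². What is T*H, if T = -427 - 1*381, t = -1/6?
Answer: 414302/9 ≈ 46034.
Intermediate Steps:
t = -⅙ (t = -1*⅙ = -⅙ ≈ -0.16667)
H = -2051/36 (H = ((-⅙)² - 24) - 33 = (1/36 - 24) - 33 = -863/36 - 33 = -2051/36 ≈ -56.972)
T = -808 (T = -427 - 381 = -808)
T*H = -808*(-2051/36) = 414302/9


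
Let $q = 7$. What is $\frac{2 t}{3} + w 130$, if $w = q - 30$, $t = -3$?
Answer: $-2992$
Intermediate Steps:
$w = -23$ ($w = 7 - 30 = -23$)
$\frac{2 t}{3} + w 130 = \frac{2 \left(-3\right)}{3} - 2990 = \left(-6\right) \frac{1}{3} - 2990 = -2 - 2990 = -2992$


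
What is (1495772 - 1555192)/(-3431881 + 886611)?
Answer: 5942/254527 ≈ 0.023345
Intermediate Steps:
(1495772 - 1555192)/(-3431881 + 886611) = -59420/(-2545270) = -59420*(-1/2545270) = 5942/254527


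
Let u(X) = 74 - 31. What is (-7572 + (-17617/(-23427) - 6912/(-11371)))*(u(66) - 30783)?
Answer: 452513183355860/1944441 ≈ 2.3272e+8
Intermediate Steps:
u(X) = 43
(-7572 + (-17617/(-23427) - 6912/(-11371)))*(u(66) - 30783) = (-7572 + (-17617/(-23427) - 6912/(-11371)))*(43 - 30783) = (-7572 + (-17617*(-1/23427) - 6912*(-1/11371)))*(-30740) = (-7572 + (17617/23427 + 6912/11371))*(-30740) = (-7572 + 2644163/1944441)*(-30740) = -14720663089/1944441*(-30740) = 452513183355860/1944441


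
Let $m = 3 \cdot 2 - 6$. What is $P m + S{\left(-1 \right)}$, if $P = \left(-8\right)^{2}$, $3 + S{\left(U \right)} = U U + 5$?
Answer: $3$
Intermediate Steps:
$S{\left(U \right)} = 2 + U^{2}$ ($S{\left(U \right)} = -3 + \left(U U + 5\right) = -3 + \left(U^{2} + 5\right) = -3 + \left(5 + U^{2}\right) = 2 + U^{2}$)
$m = 0$ ($m = 6 - 6 = 0$)
$P = 64$
$P m + S{\left(-1 \right)} = 64 \cdot 0 + \left(2 + \left(-1\right)^{2}\right) = 0 + \left(2 + 1\right) = 0 + 3 = 3$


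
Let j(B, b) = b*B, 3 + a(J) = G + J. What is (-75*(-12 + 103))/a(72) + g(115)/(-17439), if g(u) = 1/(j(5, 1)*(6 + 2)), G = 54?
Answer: -1586949041/28599960 ≈ -55.488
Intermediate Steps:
a(J) = 51 + J (a(J) = -3 + (54 + J) = 51 + J)
j(B, b) = B*b
g(u) = 1/40 (g(u) = 1/((5*1)*(6 + 2)) = 1/(5*8) = 1/40)
(-75*(-12 + 103))/a(72) + g(115)/(-17439) = (-75*(-12 + 103))/(51 + 72) + (1/40)/(-17439) = -75*91/123 + (1/40)*(-1/17439) = -6825*1/123 - 1/697560 = -2275/41 - 1/697560 = -1586949041/28599960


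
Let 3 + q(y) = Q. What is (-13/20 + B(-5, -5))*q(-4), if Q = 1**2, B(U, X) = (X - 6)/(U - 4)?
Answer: -103/90 ≈ -1.1444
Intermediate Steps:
B(U, X) = (-6 + X)/(-4 + U)
Q = 1
q(y) = -2 (q(y) = -3 + 1 = -2)
(-13/20 + B(-5, -5))*q(-4) = (-13/20 + (-6 - 5)/(-4 - 5))*(-2) = (-13*1/20 - 11/(-9))*(-2) = (-13/20 - 1/9*(-11))*(-2) = (-13/20 + 11/9)*(-2) = (103/180)*(-2) = -103/90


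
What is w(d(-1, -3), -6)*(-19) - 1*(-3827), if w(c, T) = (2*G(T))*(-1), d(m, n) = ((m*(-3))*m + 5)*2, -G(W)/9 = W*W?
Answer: -8485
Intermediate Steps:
G(W) = -9*W² (G(W) = -9*W*W = -9*W²)
d(m, n) = 10 - 6*m² (d(m, n) = ((-3*m)*m + 5)*2 = (-3*m² + 5)*2 = (5 - 3*m²)*2 = 10 - 6*m²)
w(c, T) = 18*T² (w(c, T) = (2*(-9*T²))*(-1) = -18*T²*(-1) = 18*T²)
w(d(-1, -3), -6)*(-19) - 1*(-3827) = (18*(-6)²)*(-19) - 1*(-3827) = (18*36)*(-19) + 3827 = 648*(-19) + 3827 = -12312 + 3827 = -8485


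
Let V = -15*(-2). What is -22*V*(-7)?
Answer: 4620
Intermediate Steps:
V = 30
-22*V*(-7) = -22*30*(-7) = -660*(-7) = 4620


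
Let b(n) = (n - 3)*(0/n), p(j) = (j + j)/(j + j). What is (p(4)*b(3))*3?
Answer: 0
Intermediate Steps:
p(j) = 1 (p(j) = (2*j)/((2*j)) = (2*j)*(1/(2*j)) = 1)
b(n) = 0 (b(n) = (-3 + n)*0 = 0)
(p(4)*b(3))*3 = (1*0)*3 = 0*3 = 0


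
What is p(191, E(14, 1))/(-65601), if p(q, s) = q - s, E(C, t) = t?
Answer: -190/65601 ≈ -0.0028963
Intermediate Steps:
p(191, E(14, 1))/(-65601) = (191 - 1*1)/(-65601) = (191 - 1)*(-1/65601) = 190*(-1/65601) = -190/65601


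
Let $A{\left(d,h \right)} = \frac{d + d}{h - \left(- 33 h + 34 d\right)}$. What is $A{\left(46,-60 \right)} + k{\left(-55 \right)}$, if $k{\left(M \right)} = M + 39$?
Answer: $- \frac{14439}{901} \approx -16.026$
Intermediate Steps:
$k{\left(M \right)} = 39 + M$
$A{\left(d,h \right)} = \frac{2 d}{- 34 d + 34 h}$
$A{\left(46,-60 \right)} + k{\left(-55 \right)} = \left(-1\right) 46 \frac{1}{\left(-17\right) \left(-60\right) + 17 \cdot 46} + \left(39 - 55\right) = \left(-1\right) 46 \frac{1}{1020 + 782} - 16 = \left(-1\right) 46 \cdot \frac{1}{1802} - 16 = - \frac{23}{901} - 16 = - \frac{14439}{901}$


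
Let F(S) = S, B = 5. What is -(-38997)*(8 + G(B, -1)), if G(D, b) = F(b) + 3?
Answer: 389970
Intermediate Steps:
G(D, b) = 3 + b (G(D, b) = b + 3 = 3 + b)
-(-38997)*(8 + G(B, -1)) = -(-38997)*(8 + (3 - 1)) = -(-38997)*(8 + 2) = -(-38997)*10 = -1857*(-210) = 389970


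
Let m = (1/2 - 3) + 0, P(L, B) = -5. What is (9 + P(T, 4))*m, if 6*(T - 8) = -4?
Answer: -10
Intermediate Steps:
T = 22/3 (T = 8 + (⅙)*(-4) = 8 - ⅔ = 22/3 ≈ 7.3333)
m = -5/2 (m = (½ - 3) + 0 = -5/2 + 0 = -5/2 ≈ -2.5000)
(9 + P(T, 4))*m = (9 - 5)*(-5/2) = 4*(-5/2) = -10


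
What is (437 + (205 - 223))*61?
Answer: 25559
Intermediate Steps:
(437 + (205 - 223))*61 = (437 - 18)*61 = 419*61 = 25559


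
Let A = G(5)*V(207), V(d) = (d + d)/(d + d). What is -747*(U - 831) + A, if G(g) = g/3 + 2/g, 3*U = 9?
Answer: 9277771/15 ≈ 6.1852e+5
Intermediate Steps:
U = 3 (U = (⅓)*9 = 3)
V(d) = 1 (V(d) = (2*d)/((2*d)) = (2*d)*(1/(2*d)) = 1)
G(g) = 2/g + g/3 (G(g) = g*(⅓) + 2/g = g/3 + 2/g = 2/g + g/3)
A = 31/15 (A = (2/5 + (⅓)*5)*1 = (2*(⅕) + 5/3)*1 = (⅖ + 5/3)*1 = (31/15)*1 = 31/15 ≈ 2.0667)
-747*(U - 831) + A = -747*(3 - 831) + 31/15 = -747*(-828) + 31/15 = 618516 + 31/15 = 9277771/15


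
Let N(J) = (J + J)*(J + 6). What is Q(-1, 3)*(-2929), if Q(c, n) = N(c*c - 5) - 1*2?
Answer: 52722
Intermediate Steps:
N(J) = 2*J*(6 + J) (N(J) = (2*J)*(6 + J) = 2*J*(6 + J))
Q(c, n) = -2 + 2*(1 + c²)*(-5 + c²) (Q(c, n) = 2*(c*c - 5)*(6 + (c*c - 5)) - 1*2 = 2*(c² - 5)*(6 + (c² - 5)) - 2 = 2*(-5 + c²)*(6 + (-5 + c²)) - 2 = 2*(-5 + c²)*(1 + c²) - 2 = 2*(1 + c²)*(-5 + c²) - 2 = -2 + 2*(1 + c²)*(-5 + c²))
Q(-1, 3)*(-2929) = (-12 - 8*(-1)² + 2*(-1)⁴)*(-2929) = (-12 - 8*1 + 2*1)*(-2929) = (-12 - 8 + 2)*(-2929) = -18*(-2929) = 52722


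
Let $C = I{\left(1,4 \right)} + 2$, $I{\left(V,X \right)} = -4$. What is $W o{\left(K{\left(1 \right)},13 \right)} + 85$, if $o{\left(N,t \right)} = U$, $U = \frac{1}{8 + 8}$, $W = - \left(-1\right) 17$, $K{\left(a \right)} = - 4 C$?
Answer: $\frac{1377}{16} \approx 86.063$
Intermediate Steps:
$C = -2$ ($C = -4 + 2 = -2$)
$K{\left(a \right)} = 8$ ($K{\left(a \right)} = \left(-4\right) \left(-2\right) = 8$)
$W = 17$ ($W = \left(-1\right) \left(-17\right) = 17$)
$U = \frac{1}{16} \approx 0.0625$
$o{\left(N,t \right)} = \frac{1}{16}$
$W o{\left(K{\left(1 \right)},13 \right)} + 85 = 17 \cdot \frac{1}{16} + 85 = \frac{17}{16} + 85 = \frac{1377}{16}$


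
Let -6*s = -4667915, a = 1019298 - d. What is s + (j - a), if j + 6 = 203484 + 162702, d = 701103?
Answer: 4955825/6 ≈ 8.2597e+5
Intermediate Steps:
a = 318195 (a = 1019298 - 1*701103 = 1019298 - 701103 = 318195)
j = 366180 (j = -6 + (203484 + 162702) = -6 + 366186 = 366180)
s = 4667915/6 (s = -⅙*(-4667915) = 4667915/6 ≈ 7.7799e+5)
s + (j - a) = 4667915/6 + (366180 - 1*318195) = 4667915/6 + (366180 - 318195) = 4667915/6 + 47985 = 4955825/6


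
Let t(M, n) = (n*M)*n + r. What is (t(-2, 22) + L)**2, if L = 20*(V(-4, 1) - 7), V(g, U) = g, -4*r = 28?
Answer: 1428025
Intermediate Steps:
r = -7 (r = -1/4*28 = -7)
t(M, n) = -7 + M*n**2 (t(M, n) = (n*M)*n - 7 = (M*n)*n - 7 = M*n**2 - 7 = -7 + M*n**2)
L = -220 (L = 20*(-4 - 7) = 20*(-11) = -220)
(t(-2, 22) + L)**2 = ((-7 - 2*22**2) - 220)**2 = ((-7 - 2*484) - 220)**2 = ((-7 - 968) - 220)**2 = (-975 - 220)**2 = (-1195)**2 = 1428025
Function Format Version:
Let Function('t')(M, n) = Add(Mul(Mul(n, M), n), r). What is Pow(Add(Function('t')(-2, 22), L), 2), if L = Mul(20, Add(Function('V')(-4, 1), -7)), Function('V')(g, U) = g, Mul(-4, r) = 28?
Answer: 1428025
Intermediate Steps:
r = -7 (r = Mul(Rational(-1, 4), 28) = -7)
Function('t')(M, n) = Add(-7, Mul(M, Pow(n, 2))) (Function('t')(M, n) = Add(Mul(Mul(n, M), n), -7) = Add(Mul(Mul(M, n), n), -7) = Add(Mul(M, Pow(n, 2)), -7) = Add(-7, Mul(M, Pow(n, 2))))
L = -220 (L = Mul(20, Add(-4, -7)) = Mul(20, -11) = -220)
Pow(Add(Function('t')(-2, 22), L), 2) = Pow(Add(Add(-7, Mul(-2, Pow(22, 2))), -220), 2) = Pow(Add(Add(-7, Mul(-2, 484)), -220), 2) = Pow(Add(Add(-7, -968), -220), 2) = Pow(Add(-975, -220), 2) = Pow(-1195, 2) = 1428025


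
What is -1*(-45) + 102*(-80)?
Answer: -8115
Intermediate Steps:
-1*(-45) + 102*(-80) = 45 - 8160 = -8115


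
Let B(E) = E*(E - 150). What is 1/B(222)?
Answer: 1/15984 ≈ 6.2563e-5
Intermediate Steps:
B(E) = E*(-150 + E)
1/B(222) = 1/(222*(-150 + 222)) = 1/(222*72) = 1/15984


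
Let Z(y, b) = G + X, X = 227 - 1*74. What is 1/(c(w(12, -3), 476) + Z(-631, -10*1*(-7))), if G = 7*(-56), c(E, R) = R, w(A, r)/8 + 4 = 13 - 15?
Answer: 1/237 ≈ 0.0042194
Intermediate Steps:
w(A, r) = -48 (w(A, r) = -32 + 8*(13 - 15) = -32 + 8*(-2) = -32 - 16 = -48)
X = 153 (X = 227 - 74 = 153)
G = -392
Z(y, b) = -239 (Z(y, b) = -392 + 153 = -239)
1/(c(w(12, -3), 476) + Z(-631, -10*1*(-7))) = 1/(476 - 239) = 1/237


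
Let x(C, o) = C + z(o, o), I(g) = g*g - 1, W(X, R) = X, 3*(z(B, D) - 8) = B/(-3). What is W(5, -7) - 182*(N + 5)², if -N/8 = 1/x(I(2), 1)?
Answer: -1133991/343 ≈ -3306.1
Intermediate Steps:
z(B, D) = 8 - B/9 (z(B, D) = 8 + (B/(-3))/3 = 8 + (B*(-⅓))/3 = 8 + (-B/3)/3 = 8 - B/9)
I(g) = -1 + g² (I(g) = g² - 1 = -1 + g²)
x(C, o) = 8 + C - o/9 (x(C, o) = C + (8 - o/9) = 8 + C - o/9)
N = -36/49 (N = -8/(8 + (-1 + 2²) - ⅑*1) = -8/(8 + (-1 + 4) - ⅑) = -8/(8 + 3 - ⅑) = -8/98/9 = -8*9/98 = -36/49 ≈ -0.73469)
W(5, -7) - 182*(N + 5)² = 5 - 182*(-36/49 + 5)² = 5 - 182*(209/49)² = 5 - 182*43681/2401 = 5 - 1135706/343 = -1133991/343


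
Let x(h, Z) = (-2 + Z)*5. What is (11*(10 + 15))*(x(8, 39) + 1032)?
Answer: 334675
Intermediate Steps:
x(h, Z) = -10 + 5*Z
(11*(10 + 15))*(x(8, 39) + 1032) = (11*(10 + 15))*((-10 + 5*39) + 1032) = (11*25)*((-10 + 195) + 1032) = 275*(185 + 1032) = 275*1217 = 334675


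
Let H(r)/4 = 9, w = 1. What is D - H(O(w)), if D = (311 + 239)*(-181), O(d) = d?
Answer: -99586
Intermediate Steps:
H(r) = 36 (H(r) = 4*9 = 36)
D = -99550 (D = 550*(-181) = -99550)
D - H(O(w)) = -99550 - 1*36 = -99550 - 36 = -99586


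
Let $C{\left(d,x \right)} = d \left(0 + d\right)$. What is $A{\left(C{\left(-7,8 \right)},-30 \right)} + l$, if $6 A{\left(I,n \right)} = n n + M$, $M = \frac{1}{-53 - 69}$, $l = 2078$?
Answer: $\frac{1630895}{732} \approx 2228.0$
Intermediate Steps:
$M = - \frac{1}{122}$ ($M = \frac{1}{-122} = - \frac{1}{122} \approx -0.0081967$)
$C{\left(d,x \right)} = d^{2}$ ($C{\left(d,x \right)} = d d = d^{2}$)
$A{\left(I,n \right)} = - \frac{1}{732} + \frac{n^{2}}{6}$ ($A{\left(I,n \right)} = \frac{n n - \frac{1}{122}}{6} = \frac{n^{2} - \frac{1}{122}}{6} = \frac{- \frac{1}{122} + n^{2}}{6} = - \frac{1}{732} + \frac{n^{2}}{6}$)
$A{\left(C{\left(-7,8 \right)},-30 \right)} + l = \left(- \frac{1}{732} + \frac{\left(-30\right)^{2}}{6}\right) + 2078 = \left(- \frac{1}{732} + \frac{1}{6} \cdot 900\right) + 2078 = \left(- \frac{1}{732} + 150\right) + 2078 = \frac{109799}{732} + 2078 = \frac{1630895}{732}$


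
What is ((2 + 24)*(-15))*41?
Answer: -15990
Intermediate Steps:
((2 + 24)*(-15))*41 = (26*(-15))*41 = -390*41 = -15990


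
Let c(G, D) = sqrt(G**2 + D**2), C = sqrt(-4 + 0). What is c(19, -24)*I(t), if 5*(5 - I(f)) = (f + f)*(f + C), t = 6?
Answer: sqrt(937)*(-47 - 24*I)/5 ≈ -287.74 - 146.93*I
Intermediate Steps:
C = 2*I (C = sqrt(-4) = 2*I ≈ 2.0*I)
c(G, D) = sqrt(D**2 + G**2)
I(f) = 5 - 2*f*(f + 2*I)/5 (I(f) = 5 - (f + f)*(f + 2*I)/5 = 5 - 2*f*(f + 2*I)/5)
c(19, -24)*I(t) = sqrt((-24)**2 + 19**2)*(5 - 2/5*6**2 - 4/5*I*6) = sqrt(576 + 361)*(5 - 2/5*36 - 24*I/5) = sqrt(937)*(5 - 72/5 - 24*I/5) = sqrt(937)*(-47/5 - 24*I/5)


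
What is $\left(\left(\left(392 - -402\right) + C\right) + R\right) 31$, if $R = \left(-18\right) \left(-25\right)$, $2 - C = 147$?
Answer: $34069$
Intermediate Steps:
$C = -145$ ($C = 2 - 147 = -145$)
$R = 450$
$\left(\left(\left(392 - -402\right) + C\right) + R\right) 31 = \left(\left(\left(392 - -402\right) - 145\right) + 450\right) 31 = \left(\left(\left(392 + 402\right) - 145\right) + 450\right) 31 = \left(\left(794 - 145\right) + 450\right) 31 = \left(649 + 450\right) 31 = 1099 \cdot 31 = 34069$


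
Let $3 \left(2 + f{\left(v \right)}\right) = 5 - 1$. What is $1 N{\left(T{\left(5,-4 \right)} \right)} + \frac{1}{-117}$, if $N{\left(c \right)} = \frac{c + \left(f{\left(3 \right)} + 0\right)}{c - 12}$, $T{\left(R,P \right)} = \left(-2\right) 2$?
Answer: $\frac{265}{936} \approx 0.28312$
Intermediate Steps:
$f{\left(v \right)} = - \frac{2}{3}$ ($f{\left(v \right)} = -2 + \frac{5 - 1}{3} = -2 + \frac{1}{3} \cdot 4 = -2 + \frac{4}{3} = - \frac{2}{3}$)
$T{\left(R,P \right)} = -4$
$N{\left(c \right)} = \frac{- \frac{2}{3} + c}{-12 + c}$ ($N{\left(c \right)} = \frac{c + \left(- \frac{2}{3} + 0\right)}{c - 12} = \frac{c - \frac{2}{3}}{-12 + c} = \frac{- \frac{2}{3} + c}{-12 + c}$)
$1 N{\left(T{\left(5,-4 \right)} \right)} + \frac{1}{-117} = 1 \frac{- \frac{2}{3} - 4}{-12 - 4} + \frac{1}{-117} = 1 \frac{1}{-16} \left(- \frac{14}{3}\right) - \frac{1}{117} = 1 \left(\left(- \frac{1}{16}\right) \left(- \frac{14}{3}\right)\right) - \frac{1}{117} = 1 \cdot \frac{7}{24} - \frac{1}{117} = \frac{7}{24} - \frac{1}{117} = \frac{265}{936}$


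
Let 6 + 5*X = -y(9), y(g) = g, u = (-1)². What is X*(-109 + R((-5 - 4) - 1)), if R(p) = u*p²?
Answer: 27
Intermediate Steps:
u = 1
X = -3 (X = -6/5 + (-1*9)/5 = -6/5 + (⅕)*(-9) = -6/5 - 9/5 = -3)
R(p) = p² (R(p) = 1*p² = p²)
X*(-109 + R((-5 - 4) - 1)) = -3*(-109 + ((-5 - 4) - 1)²) = -3*(-109 + (-9 - 1)²) = -3*(-109 + (-10)²) = -3*(-109 + 100) = -3*(-9) = 27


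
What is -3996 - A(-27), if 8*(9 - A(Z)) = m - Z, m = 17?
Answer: -7999/2 ≈ -3999.5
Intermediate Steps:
A(Z) = 55/8 + Z/8 (A(Z) = 9 - (17 - Z)/8 = 9 + (-17/8 + Z/8) = 55/8 + Z/8)
-3996 - A(-27) = -3996 - (55/8 + (⅛)*(-27)) = -3996 - (55/8 - 27/8) = -3996 - 1*7/2 = -3996 - 7/2 = -7999/2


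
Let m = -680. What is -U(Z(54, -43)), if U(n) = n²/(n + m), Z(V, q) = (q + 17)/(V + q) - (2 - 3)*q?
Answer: 249001/87769 ≈ 2.8370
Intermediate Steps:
Z(V, q) = q + (17 + q)/(V + q) (Z(V, q) = (17 + q)/(V + q) - (-1)*q = (17 + q)/(V + q) + q = q + (17 + q)/(V + q))
U(n) = n²/(-680 + n) (U(n) = n²/(n - 680) = n²/(-680 + n))
-U(Z(54, -43)) = -((17 - 43 + (-43)² + 54*(-43))/(54 - 43))²/(-680 + (17 - 43 + (-43)² + 54*(-43))/(54 - 43)) = -((17 - 43 + 1849 - 2322)/11)²/(-680 + (17 - 43 + 1849 - 2322)/11) = -((1/11)*(-499))²/(-680 + (1/11)*(-499)) = -(-499/11)²/(-680 - 499/11) = -249001/(121*(-7979/11)) = -249001*(-11)/(121*7979) = -1*(-249001/87769) = 249001/87769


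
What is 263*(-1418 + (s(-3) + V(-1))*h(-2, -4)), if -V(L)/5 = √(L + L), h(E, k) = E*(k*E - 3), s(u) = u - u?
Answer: -372934 + 13150*I*√2 ≈ -3.7293e+5 + 18597.0*I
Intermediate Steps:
s(u) = 0
h(E, k) = E*(-3 + E*k) (h(E, k) = E*(E*k - 3) = E*(-3 + E*k))
V(L) = -5*√2*√L (V(L) = -5*√(L + L) = -5*√2*√L)
263*(-1418 + (s(-3) + V(-1))*h(-2, -4)) = 263*(-1418 + (0 - 5*√2*√(-1))*(-2*(-3 - 2*(-4)))) = 263*(-1418 + (0 - 5*√2*I)*(-2*(-3 + 8))) = 263*(-1418 + (0 - 5*I*√2)*(-2*5)) = 263*(-1418 - 5*I*√2*(-10)) = 263*(-1418 + 50*I*√2) = -372934 + 13150*I*√2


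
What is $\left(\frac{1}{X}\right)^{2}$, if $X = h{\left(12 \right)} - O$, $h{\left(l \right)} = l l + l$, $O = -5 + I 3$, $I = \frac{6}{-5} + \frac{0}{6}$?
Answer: $\frac{25}{677329} \approx 3.691 \cdot 10^{-5}$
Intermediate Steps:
$I = - \frac{6}{5}$ ($I = 6 \left(- \frac{1}{5}\right) + 0 \cdot \frac{1}{6} = - \frac{6}{5} + 0 = - \frac{6}{5} \approx -1.2$)
$O = - \frac{43}{5}$ ($O = -5 - \frac{18}{5} = - \frac{43}{5} \approx -8.6$)
$h{\left(l \right)} = l + l^{2}$ ($h{\left(l \right)} = l^{2} + l = l + l^{2}$)
$X = \frac{823}{5}$ ($X = 12 \left(1 + 12\right) - - \frac{43}{5} = 12 \cdot 13 + \frac{43}{5} = 156 + \frac{43}{5} = \frac{823}{5} \approx 164.6$)
$\left(\frac{1}{X}\right)^{2} = \left(\frac{1}{\frac{823}{5}}\right)^{2} = \left(\frac{5}{823}\right)^{2} = \frac{25}{677329}$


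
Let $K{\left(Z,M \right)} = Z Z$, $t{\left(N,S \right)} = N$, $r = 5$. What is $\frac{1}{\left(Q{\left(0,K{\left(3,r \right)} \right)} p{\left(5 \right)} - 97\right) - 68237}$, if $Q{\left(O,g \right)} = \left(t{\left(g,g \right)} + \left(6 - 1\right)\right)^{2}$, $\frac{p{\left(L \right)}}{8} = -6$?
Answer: $- \frac{1}{77742} \approx -1.2863 \cdot 10^{-5}$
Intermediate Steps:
$p{\left(L \right)} = -48$ ($p{\left(L \right)} = 8 \left(-6\right) = -48$)
$K{\left(Z,M \right)} = Z^{2}$
$Q{\left(O,g \right)} = \left(5 + g\right)^{2}$ ($Q{\left(O,g \right)} = \left(g + \left(6 - 1\right)\right)^{2} = \left(g + 5\right)^{2} = \left(5 + g\right)^{2}$)
$\frac{1}{\left(Q{\left(0,K{\left(3,r \right)} \right)} p{\left(5 \right)} - 97\right) - 68237} = \frac{1}{\left(\left(5 + 3^{2}\right)^{2} \left(-48\right) - 97\right) - 68237} = \frac{1}{\left(\left(5 + 9\right)^{2} \left(-48\right) - 97\right) - 68237} = \frac{1}{\left(14^{2} \left(-48\right) - 97\right) - 68237} = \frac{1}{\left(196 \left(-48\right) - 97\right) - 68237} = \frac{1}{\left(-9408 - 97\right) - 68237} = \frac{1}{-9505 - 68237} = \frac{1}{-77742} = - \frac{1}{77742}$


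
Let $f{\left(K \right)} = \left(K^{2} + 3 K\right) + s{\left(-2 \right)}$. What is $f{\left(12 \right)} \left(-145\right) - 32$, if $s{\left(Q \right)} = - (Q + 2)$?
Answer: $-26132$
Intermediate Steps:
$s{\left(Q \right)} = -2 - Q$ ($s{\left(Q \right)} = - (2 + Q) = -2 - Q$)
$f{\left(K \right)} = K^{2} + 3 K$ ($f{\left(K \right)} = \left(K^{2} + 3 K\right) - 0 = \left(K^{2} + 3 K\right) + \left(-2 + 2\right) = \left(K^{2} + 3 K\right) + 0 = K^{2} + 3 K$)
$f{\left(12 \right)} \left(-145\right) - 32 = 12 \left(3 + 12\right) \left(-145\right) - 32 = 12 \cdot 15 \left(-145\right) - 32 = 180 \left(-145\right) - 32 = -26100 - 32 = -26132$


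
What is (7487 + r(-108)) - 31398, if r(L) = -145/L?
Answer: -2582243/108 ≈ -23910.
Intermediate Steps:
(7487 + r(-108)) - 31398 = (7487 - 145/(-108)) - 31398 = (7487 - 145*(-1/108)) - 31398 = (7487 + 145/108) - 31398 = 808741/108 - 31398 = -2582243/108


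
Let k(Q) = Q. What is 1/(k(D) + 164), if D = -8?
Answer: 1/156 ≈ 0.0064103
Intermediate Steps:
1/(k(D) + 164) = 1/(-8 + 164) = 1/156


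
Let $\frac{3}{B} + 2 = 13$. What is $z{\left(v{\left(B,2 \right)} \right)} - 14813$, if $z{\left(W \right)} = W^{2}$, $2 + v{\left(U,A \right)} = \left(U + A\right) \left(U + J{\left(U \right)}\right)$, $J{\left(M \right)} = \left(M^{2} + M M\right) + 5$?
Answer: $- \frac{26053400449}{1771561} \approx -14706.0$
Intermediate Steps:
$B = \frac{3}{11}$ ($B = \frac{3}{-2 + 13} = \frac{3}{11} \approx 0.27273$)
$J{\left(M \right)} = 5 + 2 M^{2}$ ($J{\left(M \right)} = \left(M^{2} + M^{2}\right) + 5 = 2 M^{2} + 5 = 5 + 2 M^{2}$)
$v{\left(U,A \right)} = -2 + \left(A + U\right) \left(5 + U + 2 U^{2}\right)$ ($v{\left(U,A \right)} = -2 + \left(U + A\right) \left(U + \left(5 + 2 U^{2}\right)\right) = -2 + \left(A + U\right) \left(5 + U + 2 U^{2}\right)$)
$z{\left(v{\left(B,2 \right)} \right)} - 14813 = \left(-2 + \left(\frac{3}{11}\right)^{2} + 2 \cdot \frac{3}{11} + 2 \left(5 + 2 \left(\frac{3}{11}\right)^{2}\right) + \frac{3 \left(5 + 2 \left(\frac{3}{11}\right)^{2}\right)}{11}\right)^{2} - 14813 = \left(-2 + \frac{9}{121} + \frac{6}{11} + 2 \left(5 + 2 \cdot \frac{9}{121}\right) + \frac{3 \left(5 + 2 \cdot \frac{9}{121}\right)}{11}\right)^{2} - 14813 = \left(-2 + \frac{9}{121} + \frac{6}{11} + 2 \left(5 + \frac{18}{121}\right) + \frac{3 \left(5 + \frac{18}{121}\right)}{11}\right)^{2} - 14813 = \left(-2 + \frac{9}{121} + \frac{6}{11} + 2 \cdot \frac{623}{121} + \frac{3}{11} \cdot \frac{623}{121}\right)^{2} - 14813 = \left(-2 + \frac{9}{121} + \frac{6}{11} + \frac{1246}{121} + \frac{1869}{1331}\right)^{2} - 14813 = \left(\frac{13738}{1331}\right)^{2} - 14813 = \frac{188732644}{1771561} - 14813 = - \frac{26053400449}{1771561}$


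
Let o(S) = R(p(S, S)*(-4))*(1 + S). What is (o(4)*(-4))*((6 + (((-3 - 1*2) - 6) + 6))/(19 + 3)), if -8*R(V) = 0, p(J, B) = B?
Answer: 0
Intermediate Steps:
R(V) = 0 (R(V) = -⅛*0 = 0)
o(S) = 0 (o(S) = 0*(1 + S) = 0)
(o(4)*(-4))*((6 + (((-3 - 1*2) - 6) + 6))/(19 + 3)) = (0*(-4))*((6 + (((-3 - 1*2) - 6) + 6))/(19 + 3)) = 0*((6 + (((-3 - 2) - 6) + 6))/22) = 0*((6 + ((-5 - 6) + 6))*(1/22)) = 0*((6 + (-11 + 6))*(1/22)) = 0*((6 - 5)*(1/22)) = 0*(1*(1/22)) = 0*(1/22) = 0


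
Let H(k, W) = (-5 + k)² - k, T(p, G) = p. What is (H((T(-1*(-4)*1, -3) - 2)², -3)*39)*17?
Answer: -1989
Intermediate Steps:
(H((T(-1*(-4)*1, -3) - 2)², -3)*39)*17 = (((-5 + (-1*(-4)*1 - 2)²)² - (-1*(-4)*1 - 2)²)*39)*17 = (((-5 + (4*1 - 2)²)² - (4*1 - 2)²)*39)*17 = (((-5 + (4 - 2)²)² - (4 - 2)²)*39)*17 = (((-5 + 2²)² - 1*2²)*39)*17 = (((-5 + 4)² - 1*4)*39)*17 = (((-1)² - 4)*39)*17 = ((1 - 4)*39)*17 = -3*39*17 = -117*17 = -1989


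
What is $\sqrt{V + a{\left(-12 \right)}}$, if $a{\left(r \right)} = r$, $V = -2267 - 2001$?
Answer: $2 i \sqrt{1070} \approx 65.422 i$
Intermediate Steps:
$V = -4268$
$\sqrt{V + a{\left(-12 \right)}} = \sqrt{-4268 - 12} = \sqrt{-4280} = 2 i \sqrt{1070}$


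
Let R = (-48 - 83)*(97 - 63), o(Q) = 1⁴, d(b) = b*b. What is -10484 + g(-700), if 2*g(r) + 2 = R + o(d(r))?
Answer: -25423/2 ≈ -12712.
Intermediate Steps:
d(b) = b²
o(Q) = 1
R = -4454 (R = -131*34 = -4454)
g(r) = -4455/2 (g(r) = -1 + (-4454 + 1)/2 = -1 + (½)*(-4453) = -1 - 4453/2 = -4455/2)
-10484 + g(-700) = -10484 - 4455/2 = -25423/2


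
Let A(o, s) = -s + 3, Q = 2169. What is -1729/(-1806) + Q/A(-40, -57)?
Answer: 95737/2580 ≈ 37.107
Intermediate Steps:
A(o, s) = 3 - s
-1729/(-1806) + Q/A(-40, -57) = -1729/(-1806) + 2169/(3 - 1*(-57)) = -1729*(-1/1806) + 2169/(3 + 57) = 247/258 + 2169/60 = 247/258 + 2169*(1/60) = 247/258 + 723/20 = 95737/2580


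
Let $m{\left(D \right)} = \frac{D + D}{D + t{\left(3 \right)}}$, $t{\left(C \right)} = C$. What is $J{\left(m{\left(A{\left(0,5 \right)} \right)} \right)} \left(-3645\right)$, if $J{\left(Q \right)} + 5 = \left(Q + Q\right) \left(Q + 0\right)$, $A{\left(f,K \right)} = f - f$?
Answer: $18225$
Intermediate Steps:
$A{\left(f,K \right)} = 0$
$m{\left(D \right)} = \frac{2 D}{3 + D}$ ($m{\left(D \right)} = \frac{D + D}{D + 3} = \frac{2 D}{3 + D}$)
$J{\left(Q \right)} = -5 + 2 Q^{2}$ ($J{\left(Q \right)} = -5 + \left(Q + Q\right) \left(Q + 0\right) = -5 + 2 Q Q = -5 + 2 Q^{2}$)
$J{\left(m{\left(A{\left(0,5 \right)} \right)} \right)} \left(-3645\right) = \left(-5 + 2 \left(2 \cdot 0 \frac{1}{3 + 0}\right)^{2}\right) \left(-3645\right) = \left(-5 + 2 \left(2 \cdot 0 \cdot \frac{1}{3}\right)^{2}\right) \left(-3645\right) = \left(-5 + 2 \cdot 0^{2}\right) \left(-3645\right) = \left(-5 + 2 \cdot 0\right) \left(-3645\right) = \left(-5 + 0\right) \left(-3645\right) = \left(-5\right) \left(-3645\right) = 18225$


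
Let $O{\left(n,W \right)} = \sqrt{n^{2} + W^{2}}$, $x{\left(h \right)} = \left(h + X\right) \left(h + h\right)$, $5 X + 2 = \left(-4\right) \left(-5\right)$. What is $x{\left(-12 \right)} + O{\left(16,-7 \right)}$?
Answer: $\frac{1008}{5} + \sqrt{305} \approx 219.06$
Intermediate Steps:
$X = \frac{18}{5}$ ($X = - \frac{2}{5} + \frac{\left(-4\right) \left(-5\right)}{5} = - \frac{2}{5} + \frac{1}{5} \cdot 20 = - \frac{2}{5} + 4 = \frac{18}{5} \approx 3.6$)
$x{\left(h \right)} = 2 h \left(\frac{18}{5} + h\right)$ ($x{\left(h \right)} = \left(h + \frac{18}{5}\right) \left(h + h\right) = \left(\frac{18}{5} + h\right) 2 h = 2 h \left(\frac{18}{5} + h\right)$)
$O{\left(n,W \right)} = \sqrt{W^{2} + n^{2}}$
$x{\left(-12 \right)} + O{\left(16,-7 \right)} = \frac{2}{5} \left(-12\right) \left(18 + 5 \left(-12\right)\right) + \sqrt{\left(-7\right)^{2} + 16^{2}} = \frac{2}{5} \left(-12\right) \left(18 - 60\right) + \sqrt{49 + 256} = \frac{2}{5} \left(-12\right) \left(-42\right) + \sqrt{305} = \frac{1008}{5} + \sqrt{305}$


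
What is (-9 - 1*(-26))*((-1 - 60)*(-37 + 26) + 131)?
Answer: 13634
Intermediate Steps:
(-9 - 1*(-26))*((-1 - 60)*(-37 + 26) + 131) = (-9 + 26)*(-61*(-11) + 131) = 17*(671 + 131) = 17*802 = 13634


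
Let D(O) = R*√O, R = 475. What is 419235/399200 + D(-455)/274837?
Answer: 83847/79840 + 475*I*√455/274837 ≈ 1.0502 + 0.036866*I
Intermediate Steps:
D(O) = 475*√O
419235/399200 + D(-455)/274837 = 419235/399200 + (475*√(-455))/274837 = 419235*(1/399200) + (475*(I*√455))*(1/274837) = 83847/79840 + (475*I*√455)*(1/274837) = 83847/79840 + 475*I*√455/274837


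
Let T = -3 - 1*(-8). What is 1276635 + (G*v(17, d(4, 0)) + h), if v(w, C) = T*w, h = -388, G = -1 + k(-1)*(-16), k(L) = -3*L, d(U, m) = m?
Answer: 1272082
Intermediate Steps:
G = -49 (G = -1 - 3*(-1)*(-16) = -1 + 3*(-16) = -1 - 48 = -49)
T = 5 (T = -3 + 8 = 5)
v(w, C) = 5*w
1276635 + (G*v(17, d(4, 0)) + h) = 1276635 + (-245*17 - 388) = 1276635 + (-49*85 - 388) = 1276635 + (-4165 - 388) = 1276635 - 4553 = 1272082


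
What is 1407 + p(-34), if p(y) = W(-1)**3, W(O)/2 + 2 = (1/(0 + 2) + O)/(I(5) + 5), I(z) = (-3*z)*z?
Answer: 460883361/343000 ≈ 1343.7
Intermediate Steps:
I(z) = -3*z**2
W(O) = -281/70 - O/35 (W(O) = -4 + 2*((1/(0 + 2) + O)/(-3*5**2 + 5)) = -4 + 2*((1/2 + O)/(-3*25 + 5)) = -4 + 2*((1/2 + O)/(-75 + 5)) = -4 + 2*((1/2 + O)/(-70)) = -4 + 2*((1/2 + O)*(-1/70)) = -4 + 2*(-1/140 - O/70) = -4 + (-1/70 - O/35) = -281/70 - O/35)
p(y) = -21717639/343000 (p(y) = (-281/70 - 1/35*(-1))**3 = (-281/70 + 1/35)**3 = (-279/70)**3 = -21717639/343000)
1407 + p(-34) = 1407 - 21717639/343000 = 460883361/343000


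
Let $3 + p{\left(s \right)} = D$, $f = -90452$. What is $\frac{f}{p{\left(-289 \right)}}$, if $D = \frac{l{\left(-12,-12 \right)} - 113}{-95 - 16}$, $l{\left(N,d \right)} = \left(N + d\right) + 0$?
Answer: $\frac{2510043}{49} \approx 51225.0$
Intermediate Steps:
$l{\left(N,d \right)} = N + d$
$D = \frac{137}{111}$ ($D = \frac{\left(-12 - 12\right) - 113}{-95 - 16} = \frac{-24 - 113}{-111} = \left(-137\right) \left(- \frac{1}{111}\right) = \frac{137}{111} \approx 1.2342$)
$p{\left(s \right)} = - \frac{196}{111}$ ($p{\left(s \right)} = -3 + \frac{137}{111} = - \frac{196}{111}$)
$\frac{f}{p{\left(-289 \right)}} = - \frac{90452}{- \frac{196}{111}} = \left(-90452\right) \left(- \frac{111}{196}\right) = \frac{2510043}{49}$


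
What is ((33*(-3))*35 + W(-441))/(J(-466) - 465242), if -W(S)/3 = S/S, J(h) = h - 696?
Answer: 289/38867 ≈ 0.0074356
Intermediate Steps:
J(h) = -696 + h
W(S) = -3 (W(S) = -3*S/S = -3*1 = -3)
((33*(-3))*35 + W(-441))/(J(-466) - 465242) = ((33*(-3))*35 - 3)/((-696 - 466) - 465242) = (-99*35 - 3)/(-1162 - 465242) = (-3465 - 3)/(-466404) = -3468*(-1/466404) = 289/38867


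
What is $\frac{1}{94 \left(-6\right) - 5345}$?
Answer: $- \frac{1}{5909} \approx -0.00016923$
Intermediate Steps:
$\frac{1}{94 \left(-6\right) - 5345} = \frac{1}{-564 - 5345} = \frac{1}{-5909} = - \frac{1}{5909}$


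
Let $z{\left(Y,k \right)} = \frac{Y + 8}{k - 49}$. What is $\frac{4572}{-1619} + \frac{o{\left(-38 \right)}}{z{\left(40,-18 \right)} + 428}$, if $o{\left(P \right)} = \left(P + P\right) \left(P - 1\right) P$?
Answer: $- \frac{3087104538}{11587183} \approx -266.42$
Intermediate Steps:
$z{\left(Y,k \right)} = \frac{8 + Y}{-49 + k}$
$o{\left(P \right)} = 2 P^{2} \left(-1 + P\right)$ ($o{\left(P \right)} = 2 P \left(-1 + P\right) P = 2 P^{2} \left(-1 + P\right)$)
$\frac{4572}{-1619} + \frac{o{\left(-38 \right)}}{z{\left(40,-18 \right)} + 428} = \frac{4572}{-1619} + \frac{2 \left(-38\right)^{2} \left(-1 - 38\right)}{\frac{8 + 40}{-49 - 18} + 428} = 4572 \left(- \frac{1}{1619}\right) + \frac{2 \cdot 1444 \left(-39\right)}{\frac{1}{-67} \cdot 48 + 428} = - \frac{4572}{1619} - \frac{112632}{\left(- \frac{1}{67}\right) 48 + 428} = - \frac{4572}{1619} - \frac{112632}{- \frac{48}{67} + 428} = - \frac{4572}{1619} - \frac{112632}{\frac{28628}{67}} = - \frac{4572}{1619} - \frac{1886586}{7157} = - \frac{3087104538}{11587183}$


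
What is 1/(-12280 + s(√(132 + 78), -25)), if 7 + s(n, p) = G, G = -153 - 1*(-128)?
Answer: -1/12312 ≈ -8.1222e-5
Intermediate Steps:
G = -25 (G = -153 + 128 = -25)
s(n, p) = -32 (s(n, p) = -7 - 25 = -32)
1/(-12280 + s(√(132 + 78), -25)) = 1/(-12280 - 32) = 1/(-12312) = -1/12312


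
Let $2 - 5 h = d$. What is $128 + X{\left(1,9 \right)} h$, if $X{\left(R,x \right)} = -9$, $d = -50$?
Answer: $\frac{172}{5} \approx 34.4$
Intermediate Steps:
$h = \frac{52}{5}$ ($h = \frac{2}{5} - -10 = \frac{2}{5} + 10 = \frac{52}{5} \approx 10.4$)
$128 + X{\left(1,9 \right)} h = 128 - \frac{468}{5} = \frac{172}{5}$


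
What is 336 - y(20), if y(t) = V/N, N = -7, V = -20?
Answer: 2332/7 ≈ 333.14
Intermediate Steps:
y(t) = 20/7 (y(t) = -20/(-7) = -20*(-⅐) = 20/7)
336 - y(20) = 336 - 1*20/7 = 336 - 20/7 = 2332/7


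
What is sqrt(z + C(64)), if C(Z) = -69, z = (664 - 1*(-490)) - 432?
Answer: sqrt(653) ≈ 25.554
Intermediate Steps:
z = 722 (z = (664 + 490) - 432 = 1154 - 432 = 722)
sqrt(z + C(64)) = sqrt(722 - 69) = sqrt(653)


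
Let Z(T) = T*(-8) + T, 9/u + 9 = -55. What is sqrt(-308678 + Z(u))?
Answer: I*sqrt(19755329)/8 ≈ 555.59*I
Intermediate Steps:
u = -9/64 (u = 9/(-9 - 55) = 9/(-64) = 9*(-1/64) = -9/64 ≈ -0.14063)
Z(T) = -7*T (Z(T) = -8*T + T = -7*T)
sqrt(-308678 + Z(u)) = sqrt(-308678 - 7*(-9/64)) = sqrt(-308678 + 63/64) = sqrt(-19755329/64) = I*sqrt(19755329)/8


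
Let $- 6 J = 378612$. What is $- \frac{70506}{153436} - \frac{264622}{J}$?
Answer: $\frac{9038367895}{2420529618} \approx 3.734$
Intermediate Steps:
$J = -63102$ ($J = \left(- \frac{1}{6}\right) 378612 = -63102$)
$- \frac{70506}{153436} - \frac{264622}{J} = - \frac{70506}{153436} - \frac{264622}{-63102} = \left(-70506\right) \frac{1}{153436} - - \frac{132311}{31551} = - \frac{35253}{76718} + \frac{132311}{31551} = \frac{9038367895}{2420529618}$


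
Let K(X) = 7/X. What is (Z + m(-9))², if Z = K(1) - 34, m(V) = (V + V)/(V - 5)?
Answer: 32400/49 ≈ 661.22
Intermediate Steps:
m(V) = 2*V/(-5 + V) (m(V) = (2*V)/(-5 + V) = 2*V/(-5 + V))
Z = -27 (Z = 7/1 - 34 = 7*1 - 34 = 7 - 34 = -27)
(Z + m(-9))² = (-27 + 2*(-9)/(-5 - 9))² = (-27 + 2*(-9)/(-14))² = (-27 + 2*(-9)*(-1/14))² = (-27 + 9/7)² = (-180/7)² = 32400/49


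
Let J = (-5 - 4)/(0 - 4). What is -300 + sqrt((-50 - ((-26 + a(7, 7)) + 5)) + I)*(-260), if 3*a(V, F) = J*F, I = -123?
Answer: -300 - 130*I*sqrt(629) ≈ -300.0 - 3260.4*I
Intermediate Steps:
J = 9/4 (J = -9/(-4) = -9*(-1/4) = 9/4 ≈ 2.2500)
a(V, F) = 3*F/4 (a(V, F) = (9*F/4)/3 = 3*F/4)
-300 + sqrt((-50 - ((-26 + a(7, 7)) + 5)) + I)*(-260) = -300 + sqrt((-50 - ((-26 + (3/4)*7) + 5)) - 123)*(-260) = -300 + sqrt((-50 - ((-26 + 21/4) + 5)) - 123)*(-260) = -300 + sqrt((-50 - (-83/4 + 5)) - 123)*(-260) = -300 + sqrt((-50 - 1*(-63/4)) - 123)*(-260) = -300 + sqrt((-50 + 63/4) - 123)*(-260) = -300 + sqrt(-137/4 - 123)*(-260) = -300 + sqrt(-629/4)*(-260) = -300 + (I*sqrt(629)/2)*(-260) = -300 - 130*I*sqrt(629)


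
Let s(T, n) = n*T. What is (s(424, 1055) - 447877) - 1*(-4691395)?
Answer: 4690838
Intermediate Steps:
s(T, n) = T*n
(s(424, 1055) - 447877) - 1*(-4691395) = (424*1055 - 447877) - 1*(-4691395) = (447320 - 447877) + 4691395 = -557 + 4691395 = 4690838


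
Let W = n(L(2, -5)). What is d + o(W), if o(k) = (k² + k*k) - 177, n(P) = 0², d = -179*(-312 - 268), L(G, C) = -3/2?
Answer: 103643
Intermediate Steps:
L(G, C) = -3/2 (L(G, C) = -3*½ = -3/2)
d = 103820 (d = -179*(-580) = 103820)
n(P) = 0
W = 0
o(k) = -177 + 2*k² (o(k) = (k² + k²) - 177 = 2*k² - 177 = -177 + 2*k²)
d + o(W) = 103820 + (-177 + 2*0²) = 103820 + (-177 + 2*0) = 103820 + (-177 + 0) = 103820 - 177 = 103643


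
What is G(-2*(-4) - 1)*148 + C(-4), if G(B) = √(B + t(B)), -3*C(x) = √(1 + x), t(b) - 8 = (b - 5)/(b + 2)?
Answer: 148*√137/3 - I*√3/3 ≈ 577.43 - 0.57735*I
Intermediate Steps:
t(b) = 8 + (-5 + b)/(2 + b) (t(b) = 8 + (b - 5)/(b + 2) = 8 + (-5 + b)/(2 + b))
C(x) = -√(1 + x)/3
G(B) = √(B + (11 + 9*B)/(2 + B))
G(-2*(-4) - 1)*148 + C(-4) = √((11 + (-2*(-4) - 1)² + 11*(-2*(-4) - 1))/(2 + (-2*(-4) - 1)))*148 - √(1 - 4)/3 = √((11 + (8 - 1)² + 11*(8 - 1))/(2 + (8 - 1)))*148 - I*√3/3 = √((11 + 7² + 11*7)/(2 + 7))*148 - I*√3/3 = √((11 + 49 + 77)/9)*148 - I*√3/3 = √((⅑)*137)*148 - I*√3/3 = √(137/9)*148 - I*√3/3 = (√137/3)*148 - I*√3/3 = 148*√137/3 - I*√3/3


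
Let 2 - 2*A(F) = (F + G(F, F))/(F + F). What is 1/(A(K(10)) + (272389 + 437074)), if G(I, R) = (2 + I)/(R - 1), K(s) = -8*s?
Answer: 4320/3064883413 ≈ 1.4095e-6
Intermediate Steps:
G(I, R) = (2 + I)/(-1 + R)
A(F) = 1 - (F + (2 + F)/(-1 + F))/(4*F) (A(F) = 1 - (F + (2 + F)/(-1 + F))/(2*(F + F)) = 1 - (F + (2 + F)/(-1 + F))/(2*(2*F)) = 1 - (F + (2 + F)/(-1 + F))*1/(2*F)/2 = 1 - (F + (2 + F)/(-1 + F))/(4*F))
1/(A(K(10)) + (272389 + 437074)) = 1/((-2 - (-8)*10 + 3*(-8*10)*(-1 - 8*10))/(4*((-8*10))*(-1 - 8*10)) + (272389 + 437074)) = 1/((1/4)*(-2 - 1*(-80) + 3*(-80)*(-1 - 80))/(-80*(-1 - 80)) + 709463) = 1/((1/4)*(-1/80)*(-2 + 80 + 3*(-80)*(-81))/(-81) + 709463) = 1/((1/4)*(-1/80)*(-1/81)*(-2 + 80 + 19440) + 709463) = 1/((1/4)*(-1/80)*(-1/81)*19518 + 709463) = 1/(3253/4320 + 709463) = 1/(3064883413/4320) = 4320/3064883413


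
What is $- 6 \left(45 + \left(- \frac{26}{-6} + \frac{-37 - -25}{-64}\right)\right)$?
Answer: $- \frac{2377}{8} \approx -297.13$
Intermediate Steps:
$- 6 \left(45 + \left(- \frac{26}{-6} + \frac{-37 - -25}{-64}\right)\right) = - 6 \left(45 + \left(\left(-26\right) \left(- \frac{1}{6}\right) + \left(-37 + 25\right) \left(- \frac{1}{64}\right)\right)\right) = - 6 \left(45 + \left(\frac{13}{3} - - \frac{3}{16}\right)\right) = - 6 \left(45 + \left(\frac{13}{3} + \frac{3}{16}\right)\right) = - 6 \left(45 + \frac{217}{48}\right) = \left(-6\right) \frac{2377}{48} = - \frac{2377}{8}$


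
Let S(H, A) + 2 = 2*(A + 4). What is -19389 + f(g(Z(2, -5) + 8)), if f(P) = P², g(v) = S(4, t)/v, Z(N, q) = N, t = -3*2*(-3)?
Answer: -484284/25 ≈ -19371.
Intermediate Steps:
t = 18 (t = -6*(-3) = 18)
S(H, A) = 6 + 2*A (S(H, A) = -2 + 2*(A + 4) = -2 + 2*(4 + A) = -2 + (8 + 2*A) = 6 + 2*A)
g(v) = 42/v (g(v) = (6 + 2*18)/v = (6 + 36)/v = 42/v)
-19389 + f(g(Z(2, -5) + 8)) = -19389 + (42/(2 + 8))² = -19389 + (42/10)² = -19389 + (42*(⅒))² = -19389 + (21/5)² = -19389 + 441/25 = -484284/25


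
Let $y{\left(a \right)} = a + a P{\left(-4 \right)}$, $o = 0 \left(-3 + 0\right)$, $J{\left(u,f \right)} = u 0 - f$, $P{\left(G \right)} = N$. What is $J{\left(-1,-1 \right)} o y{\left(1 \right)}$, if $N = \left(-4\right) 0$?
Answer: $0$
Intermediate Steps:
$N = 0$
$P{\left(G \right)} = 0$
$J{\left(u,f \right)} = - f$ ($J{\left(u,f \right)} = 0 - f = - f$)
$o = 0$ ($o = 0 \left(-3\right) = 0$)
$y{\left(a \right)} = a$ ($y{\left(a \right)} = a + a 0 = a + 0 = a$)
$J{\left(-1,-1 \right)} o y{\left(1 \right)} = \left(-1\right) \left(-1\right) 0 \cdot 1 = 1 \cdot 0 \cdot 1 = 0 \cdot 1 = 0$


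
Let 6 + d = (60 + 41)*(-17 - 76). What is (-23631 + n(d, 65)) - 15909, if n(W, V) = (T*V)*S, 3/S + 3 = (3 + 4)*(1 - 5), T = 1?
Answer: -1225935/31 ≈ -39546.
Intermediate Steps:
S = -3/31 (S = 3/(-3 + (3 + 4)*(1 - 5)) = 3/(-3 + 7*(-4)) = 3/(-3 - 28) = 3/(-31) = 3*(-1/31) = -3/31 ≈ -0.096774)
d = -9399 (d = -6 + (60 + 41)*(-17 - 76) = -6 + 101*(-93) = -6 - 9393 = -9399)
n(W, V) = -3*V/31 (n(W, V) = (1*V)*(-3/31) = V*(-3/31) = -3*V/31)
(-23631 + n(d, 65)) - 15909 = (-23631 - 3/31*65) - 15909 = (-23631 - 195/31) - 15909 = -732756/31 - 15909 = -1225935/31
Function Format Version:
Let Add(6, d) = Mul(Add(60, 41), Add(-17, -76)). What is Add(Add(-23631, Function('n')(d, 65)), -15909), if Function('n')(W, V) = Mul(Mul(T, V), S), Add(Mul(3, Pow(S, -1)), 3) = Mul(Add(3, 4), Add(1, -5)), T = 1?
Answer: Rational(-1225935, 31) ≈ -39546.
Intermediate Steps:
S = Rational(-3, 31) (S = Mul(3, Pow(Add(-3, Mul(Add(3, 4), Add(1, -5))), -1)) = Mul(3, Pow(Add(-3, Mul(7, -4)), -1)) = Mul(3, Pow(Add(-3, -28), -1)) = Mul(3, Pow(-31, -1)) = Mul(3, Rational(-1, 31)) = Rational(-3, 31) ≈ -0.096774)
d = -9399 (d = Add(-6, Mul(Add(60, 41), Add(-17, -76))) = Add(-6, Mul(101, -93)) = Add(-6, -9393) = -9399)
Function('n')(W, V) = Mul(Rational(-3, 31), V) (Function('n')(W, V) = Mul(Mul(1, V), Rational(-3, 31)) = Mul(V, Rational(-3, 31)) = Mul(Rational(-3, 31), V))
Add(Add(-23631, Function('n')(d, 65)), -15909) = Add(Add(-23631, Mul(Rational(-3, 31), 65)), -15909) = Add(Add(-23631, Rational(-195, 31)), -15909) = Add(Rational(-732756, 31), -15909) = Rational(-1225935, 31)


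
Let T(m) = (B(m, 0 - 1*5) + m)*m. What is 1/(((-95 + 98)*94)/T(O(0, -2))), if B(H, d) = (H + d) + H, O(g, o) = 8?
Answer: 76/141 ≈ 0.53901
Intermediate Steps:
B(H, d) = d + 2*H
T(m) = m*(-5 + 3*m) (T(m) = (((0 - 1*5) + 2*m) + m)*m = (((0 - 5) + 2*m) + m)*m = ((-5 + 2*m) + m)*m = (-5 + 3*m)*m = m*(-5 + 3*m))
1/(((-95 + 98)*94)/T(O(0, -2))) = 1/(((-95 + 98)*94)/((8*(-5 + 3*8)))) = 1/((3*94)/((8*(-5 + 24)))) = 1/(282/((8*19))) = 1/(282/152) = 1/(282*(1/152)) = 1/(141/76) = 76/141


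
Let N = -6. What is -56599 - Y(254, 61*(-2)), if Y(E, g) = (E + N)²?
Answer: -118103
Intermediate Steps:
Y(E, g) = (-6 + E)² (Y(E, g) = (E - 6)² = (-6 + E)²)
-56599 - Y(254, 61*(-2)) = -56599 - (-6 + 254)² = -56599 - 1*248² = -56599 - 1*61504 = -56599 - 61504 = -118103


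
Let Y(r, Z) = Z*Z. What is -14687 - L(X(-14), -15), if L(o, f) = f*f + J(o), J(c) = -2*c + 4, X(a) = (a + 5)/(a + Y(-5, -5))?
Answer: -164094/11 ≈ -14918.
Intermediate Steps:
Y(r, Z) = Z²
X(a) = (5 + a)/(25 + a) (X(a) = (a + 5)/(a + (-5)²) = (5 + a)/(a + 25) = (5 + a)/(25 + a))
J(c) = 4 - 2*c
L(o, f) = 4 + f² - 2*o (L(o, f) = f*f + (4 - 2*o) = f² + (4 - 2*o) = 4 + f² - 2*o)
-14687 - L(X(-14), -15) = -14687 - (4 + (-15)² - 2*(5 - 14)/(25 - 14)) = -14687 - (4 + 225 - 2*(-9)/11) = -14687 - (4 + 225 - 2*(-9/11)) = -14687 - (4 + 225 + 18/11) = -14687 - 1*2537/11 = -14687 - 2537/11 = -164094/11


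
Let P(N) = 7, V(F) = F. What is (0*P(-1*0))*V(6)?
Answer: 0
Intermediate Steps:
(0*P(-1*0))*V(6) = (0*7)*6 = 0*6 = 0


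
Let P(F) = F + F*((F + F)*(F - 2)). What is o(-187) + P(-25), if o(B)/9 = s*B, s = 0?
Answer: -33775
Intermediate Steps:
P(F) = F + 2*F**2*(-2 + F) (P(F) = F + F*((2*F)*(-2 + F)) = F + F*(2*F*(-2 + F)) = F + 2*F**2*(-2 + F))
o(B) = 0 (o(B) = 9*(0*B) = 9*0 = 0)
o(-187) + P(-25) = 0 - 25*(1 - 4*(-25) + 2*(-25)**2) = 0 - 25*(1 + 100 + 2*625) = 0 - 25*(1 + 100 + 1250) = 0 - 25*1351 = 0 - 33775 = -33775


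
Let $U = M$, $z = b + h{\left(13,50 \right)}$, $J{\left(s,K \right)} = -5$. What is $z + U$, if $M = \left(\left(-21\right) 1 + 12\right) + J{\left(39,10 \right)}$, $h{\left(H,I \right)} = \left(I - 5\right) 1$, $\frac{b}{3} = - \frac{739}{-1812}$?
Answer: $\frac{19463}{604} \approx 32.224$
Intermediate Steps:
$b = \frac{739}{604}$ ($b = 3 \left(- \frac{739}{-1812}\right) = 3 \left(\left(-739\right) \left(- \frac{1}{1812}\right)\right) = 3 \cdot \frac{739}{1812} = \frac{739}{604} \approx 1.2235$)
$h{\left(H,I \right)} = -5 + I$ ($h{\left(H,I \right)} = \left(-5 + I\right) 1 = -5 + I$)
$M = -14$ ($M = \left(\left(-21\right) 1 + 12\right) - 5 = \left(-21 + 12\right) - 5 = -9 - 5 = -14$)
$z = \frac{27919}{604}$ ($z = \frac{739}{604} + \left(-5 + 50\right) = \frac{739}{604} + 45 = \frac{27919}{604} \approx 46.224$)
$U = -14$
$z + U = \frac{27919}{604} - 14 = \frac{19463}{604}$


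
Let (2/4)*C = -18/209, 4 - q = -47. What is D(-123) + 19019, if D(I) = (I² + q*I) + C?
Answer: 5825839/209 ≈ 27875.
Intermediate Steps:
q = 51 (q = 4 - 1*(-47) = 4 + 47 = 51)
C = -36/209 (C = 2*(-18/209) = -36/209 ≈ -0.17225)
D(I) = -36/209 + I² + 51*I (D(I) = (I² + 51*I) - 36/209 = -36/209 + I² + 51*I)
D(-123) + 19019 = (-36/209 + (-123)² + 51*(-123)) + 19019 = (-36/209 + 15129 - 6273) + 19019 = 1850868/209 + 19019 = 5825839/209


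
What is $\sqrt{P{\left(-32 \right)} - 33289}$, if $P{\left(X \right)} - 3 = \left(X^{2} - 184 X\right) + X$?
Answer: $9 i \sqrt{326} \approx 162.5 i$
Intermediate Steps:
$P{\left(X \right)} = 3 + X^{2} - 183 X$ ($P{\left(X \right)} = 3 + \left(\left(X^{2} - 184 X\right) + X\right) = 3 + \left(X^{2} - 183 X\right) = 3 + X^{2} - 183 X$)
$\sqrt{P{\left(-32 \right)} - 33289} = \sqrt{\left(3 + \left(-32\right)^{2} - -5856\right) - 33289} = \sqrt{\left(3 + 1024 + 5856\right) - 33289} = \sqrt{6883 - 33289} = \sqrt{-26406} = 9 i \sqrt{326}$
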